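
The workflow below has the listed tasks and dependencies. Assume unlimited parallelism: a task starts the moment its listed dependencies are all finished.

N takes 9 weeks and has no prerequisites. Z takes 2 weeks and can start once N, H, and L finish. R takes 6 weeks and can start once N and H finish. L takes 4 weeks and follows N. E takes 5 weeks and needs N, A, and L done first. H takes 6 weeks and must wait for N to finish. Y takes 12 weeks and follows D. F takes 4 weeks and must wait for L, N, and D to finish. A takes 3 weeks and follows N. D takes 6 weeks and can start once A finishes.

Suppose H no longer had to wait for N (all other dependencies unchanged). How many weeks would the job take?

Original critical path: N→A→D→Y = 9+3+6+12 = 30 ⇒ 30 weeks.
Without N→H, H's earliest start moves from 9 to 0.
New critical path: N→A→D→Y = 9+3+6+12 = 30 ⇒ 30 weeks.

30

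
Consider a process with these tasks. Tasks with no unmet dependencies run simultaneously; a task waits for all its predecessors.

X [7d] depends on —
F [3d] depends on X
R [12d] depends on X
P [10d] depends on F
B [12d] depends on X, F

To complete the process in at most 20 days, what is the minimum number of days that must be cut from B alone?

Current finish: 22 days; target: 20.
B is on every critical path, so each day cut from B cuts the finish by one (this holds down to a finish of 20).
Need 22 − 20 = 2 days off B → B becomes 10 days, finish becomes 20.

2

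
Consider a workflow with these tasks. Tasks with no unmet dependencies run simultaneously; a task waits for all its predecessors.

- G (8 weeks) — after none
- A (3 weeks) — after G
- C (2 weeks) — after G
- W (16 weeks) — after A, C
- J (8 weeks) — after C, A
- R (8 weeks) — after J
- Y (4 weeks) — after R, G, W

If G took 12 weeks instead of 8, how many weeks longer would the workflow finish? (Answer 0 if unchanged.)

Actual critical path: G→A→W→Y = 8+3+16+4 = 31 ⇒ 31 weeks.
G is on the critical path; changing it to 12 makes that path 35 weeks.
The critical path is still G→A→W→Y; finish is now 35 weeks.
Change in finish: 35 − 31 = +4 weeks.

4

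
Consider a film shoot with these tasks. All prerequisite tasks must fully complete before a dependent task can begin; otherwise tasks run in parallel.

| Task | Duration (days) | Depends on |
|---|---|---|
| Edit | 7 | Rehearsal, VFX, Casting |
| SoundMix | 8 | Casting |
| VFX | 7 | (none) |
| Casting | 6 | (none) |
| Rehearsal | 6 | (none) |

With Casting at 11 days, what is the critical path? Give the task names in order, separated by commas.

Actual critical path: Casting→SoundMix = 6+8 = 14 ⇒ 14 days.
Casting is on the critical path; changing it to 11 makes that path 19 days.
The critical path is still Casting→SoundMix; finish is now 19 days.

Casting, SoundMix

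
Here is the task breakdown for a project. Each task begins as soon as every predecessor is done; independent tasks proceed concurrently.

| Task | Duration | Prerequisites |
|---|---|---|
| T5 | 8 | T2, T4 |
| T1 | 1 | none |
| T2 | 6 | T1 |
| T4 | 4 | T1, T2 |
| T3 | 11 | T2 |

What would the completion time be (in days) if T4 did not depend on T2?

18

With the dependency in place, T1→T2→T4→T5 = 1+6+4+8 = 19 sets the finish at 19 days.
Without T2→T4, T4's earliest start moves from 7 to 1.
After: T1→T2→T3 = 1+6+11 = 18 → 18 days.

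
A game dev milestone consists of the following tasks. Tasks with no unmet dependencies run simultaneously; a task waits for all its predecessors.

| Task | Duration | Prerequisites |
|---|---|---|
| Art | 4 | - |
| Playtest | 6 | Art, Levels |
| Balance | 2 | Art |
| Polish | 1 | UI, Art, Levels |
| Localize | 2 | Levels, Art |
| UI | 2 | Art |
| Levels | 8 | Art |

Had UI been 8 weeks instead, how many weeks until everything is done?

As given, the longest chain is Art→Levels→Playtest = 4+8+6 = 18, so the finish is 18 weeks.
UI is off the critical path — its longest chain is 7 weeks, giving 11 of slack.
That remains the longest chain; total 18 weeks.

18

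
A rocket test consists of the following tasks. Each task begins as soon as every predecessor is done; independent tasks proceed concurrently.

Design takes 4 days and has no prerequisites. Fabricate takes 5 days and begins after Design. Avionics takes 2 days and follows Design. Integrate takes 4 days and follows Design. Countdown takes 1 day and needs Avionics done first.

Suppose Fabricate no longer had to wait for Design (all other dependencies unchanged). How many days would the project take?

8

Before: longest chain Design→Fabricate = 4+5 = 9, finish 9.
Without Design→Fabricate, Fabricate's earliest start moves from 4 to 0.
After: Design→Integrate = 4+4 = 8 → 8 days.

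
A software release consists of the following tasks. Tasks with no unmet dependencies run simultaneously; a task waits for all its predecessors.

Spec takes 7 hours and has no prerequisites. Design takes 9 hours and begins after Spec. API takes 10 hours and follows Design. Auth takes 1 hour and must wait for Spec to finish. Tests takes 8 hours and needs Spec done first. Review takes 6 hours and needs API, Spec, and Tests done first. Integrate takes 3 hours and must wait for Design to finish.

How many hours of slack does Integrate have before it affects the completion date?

Critical path: Spec→Design→API→Review = 7+9+10+6 = 32, so the finish is 32 hours.
Longest path through Integrate: 19 hours (earliest finish 19, latest finish 32).
So Integrate can slip 32 − 19 = 13 hours.

13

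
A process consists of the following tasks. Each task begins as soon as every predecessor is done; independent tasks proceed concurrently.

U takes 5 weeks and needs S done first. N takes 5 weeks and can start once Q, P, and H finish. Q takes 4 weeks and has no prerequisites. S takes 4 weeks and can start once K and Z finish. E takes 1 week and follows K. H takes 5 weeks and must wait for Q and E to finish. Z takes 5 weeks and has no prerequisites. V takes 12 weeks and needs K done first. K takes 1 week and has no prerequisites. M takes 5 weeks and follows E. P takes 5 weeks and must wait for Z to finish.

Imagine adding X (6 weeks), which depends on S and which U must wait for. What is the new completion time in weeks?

20

Originally the schedule takes 15 weeks.
With X inserted, U now waits for max(S, X).
New critical path: Z→S→X→U = 5+4+6+5 = 20 ⇒ 20 weeks.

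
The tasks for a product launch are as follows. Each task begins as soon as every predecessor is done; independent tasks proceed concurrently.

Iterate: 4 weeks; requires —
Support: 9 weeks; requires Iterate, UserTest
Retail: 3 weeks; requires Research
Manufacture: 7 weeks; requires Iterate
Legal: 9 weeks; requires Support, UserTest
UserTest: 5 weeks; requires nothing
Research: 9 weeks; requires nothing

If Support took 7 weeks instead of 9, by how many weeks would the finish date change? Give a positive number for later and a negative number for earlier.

Baseline: UserTest→Support→Legal = 5+9+9 = 23 → 23 weeks.
Since Support is critical, the -2 change carries straight to that chain (now 21 weeks).
The critical path is still UserTest→Support→Legal; finish is now 21 weeks.
Change in finish: 21 − 23 = -2 weeks.

-2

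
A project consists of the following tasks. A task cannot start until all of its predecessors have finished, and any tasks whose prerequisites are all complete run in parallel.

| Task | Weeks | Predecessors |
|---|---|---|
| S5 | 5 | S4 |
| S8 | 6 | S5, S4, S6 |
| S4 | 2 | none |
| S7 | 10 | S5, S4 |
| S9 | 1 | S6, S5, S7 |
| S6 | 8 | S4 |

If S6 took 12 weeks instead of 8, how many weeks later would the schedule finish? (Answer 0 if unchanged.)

Critical path before the change: S4→S5→S7→S9 = 2+5+10+1 = 18 giving 18 weeks.
S6 has 2 weeks of float (longest path through it is 16).
New critical path: S4→S6→S8 = 2+12+6 = 20 ⇒ 20 weeks.
Change in finish: 20 − 18 = +2 weeks.

2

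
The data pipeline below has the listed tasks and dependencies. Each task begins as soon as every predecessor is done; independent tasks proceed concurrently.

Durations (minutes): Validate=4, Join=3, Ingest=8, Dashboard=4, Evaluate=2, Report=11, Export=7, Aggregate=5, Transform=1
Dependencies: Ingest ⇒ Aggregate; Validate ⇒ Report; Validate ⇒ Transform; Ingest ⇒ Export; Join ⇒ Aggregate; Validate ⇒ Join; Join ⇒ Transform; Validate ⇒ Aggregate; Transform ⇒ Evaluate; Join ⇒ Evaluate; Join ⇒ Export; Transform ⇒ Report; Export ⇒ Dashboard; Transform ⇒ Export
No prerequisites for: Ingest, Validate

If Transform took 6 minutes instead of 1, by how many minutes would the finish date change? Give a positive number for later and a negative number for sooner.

Actual critical path: Validate→Join→Transform→Export→Dashboard = 4+3+1+7+4 = 19 ⇒ 19 minutes.
Transform lies on that path, so at 6 minutes the path becomes 24 minutes.
The critical path is still Validate→Join→Transform→Export→Dashboard; finish is now 24 minutes.
Change in finish: 24 − 19 = +5 minutes.

5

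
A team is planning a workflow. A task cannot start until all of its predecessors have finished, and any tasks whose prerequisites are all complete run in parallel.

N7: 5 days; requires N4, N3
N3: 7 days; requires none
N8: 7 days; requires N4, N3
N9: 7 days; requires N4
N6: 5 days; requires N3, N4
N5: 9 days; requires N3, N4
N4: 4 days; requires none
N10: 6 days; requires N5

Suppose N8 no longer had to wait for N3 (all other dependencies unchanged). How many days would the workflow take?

22

Original critical path: N3→N5→N10 = 7+9+6 = 22 ⇒ 22 days.
Without N3→N8, N8's earliest start moves from 7 to 4.
The longest chain is now N3→N5→N10 = 7+9+6 = 22, so the workflow takes 22 days.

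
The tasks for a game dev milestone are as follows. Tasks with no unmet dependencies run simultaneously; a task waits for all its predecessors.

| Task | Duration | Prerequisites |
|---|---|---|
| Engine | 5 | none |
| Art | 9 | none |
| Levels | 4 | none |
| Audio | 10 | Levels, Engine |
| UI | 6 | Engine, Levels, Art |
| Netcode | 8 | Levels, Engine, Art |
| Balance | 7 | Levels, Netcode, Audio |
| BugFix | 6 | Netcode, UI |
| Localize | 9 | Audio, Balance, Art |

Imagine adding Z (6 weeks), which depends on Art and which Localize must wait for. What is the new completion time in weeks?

Originally the plan takes 33 weeks.
With Z inserted, Localize now waits for max(Audio, Balance, Art, Z).
New critical path: Art→Netcode→Balance→Localize = 9+8+7+9 = 33 ⇒ 33 weeks.

33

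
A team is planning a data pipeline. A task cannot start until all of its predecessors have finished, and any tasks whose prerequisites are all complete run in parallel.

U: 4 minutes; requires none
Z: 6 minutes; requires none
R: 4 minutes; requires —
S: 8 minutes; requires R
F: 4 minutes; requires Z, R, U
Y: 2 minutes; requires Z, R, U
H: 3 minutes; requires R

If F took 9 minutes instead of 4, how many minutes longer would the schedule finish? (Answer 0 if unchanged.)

The binding path is R→S = 4+8 = 12; finish at 12 minutes.
F has 2 minutes of float (longest path through it is 10).
The binding chain switches to Z→F = 6+9 = 15; finish 15 minutes.
Change in finish: 15 − 12 = +3 minutes.

3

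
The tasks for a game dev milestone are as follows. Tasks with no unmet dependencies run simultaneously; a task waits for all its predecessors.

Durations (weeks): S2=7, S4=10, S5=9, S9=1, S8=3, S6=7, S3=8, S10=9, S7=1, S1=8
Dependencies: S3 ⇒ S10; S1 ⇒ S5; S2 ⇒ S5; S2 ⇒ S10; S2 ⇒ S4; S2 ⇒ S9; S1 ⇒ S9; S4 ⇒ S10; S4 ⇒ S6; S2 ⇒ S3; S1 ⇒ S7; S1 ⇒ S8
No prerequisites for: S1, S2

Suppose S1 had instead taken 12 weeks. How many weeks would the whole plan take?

26

Critical path before the change: S2→S4→S10 = 7+10+9 = 26 giving 26 weeks.
S1 is off the critical path — its longest chain is 17 weeks, giving 9 of slack.
The critical path is still S2→S4→S10; finish is now 26 weeks.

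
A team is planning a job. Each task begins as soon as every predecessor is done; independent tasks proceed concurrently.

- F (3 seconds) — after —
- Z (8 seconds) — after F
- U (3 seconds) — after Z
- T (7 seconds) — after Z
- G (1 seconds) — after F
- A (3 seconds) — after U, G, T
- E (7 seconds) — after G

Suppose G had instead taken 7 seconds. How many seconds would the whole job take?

21

The binding path is F→Z→T→A = 3+8+7+3 = 21; finish at 21 seconds.
G has 10 seconds of float (longest path through it is 11).
That remains the longest chain; total 21 seconds.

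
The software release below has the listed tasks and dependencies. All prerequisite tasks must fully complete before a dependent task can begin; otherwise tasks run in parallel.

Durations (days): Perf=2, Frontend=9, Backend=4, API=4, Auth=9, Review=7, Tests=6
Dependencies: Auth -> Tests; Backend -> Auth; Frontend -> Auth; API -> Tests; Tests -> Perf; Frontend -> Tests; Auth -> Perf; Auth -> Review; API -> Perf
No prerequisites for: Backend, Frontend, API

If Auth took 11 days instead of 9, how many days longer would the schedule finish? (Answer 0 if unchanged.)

2

Critical path before the change: Frontend→Auth→Tests→Perf = 9+9+6+2 = 26 giving 26 days.
Since Auth is critical, the +2 change carries straight to that chain (now 28 days).
The critical path is still Frontend→Auth→Tests→Perf; finish is now 28 days.
Change in finish: 28 − 26 = +2 days.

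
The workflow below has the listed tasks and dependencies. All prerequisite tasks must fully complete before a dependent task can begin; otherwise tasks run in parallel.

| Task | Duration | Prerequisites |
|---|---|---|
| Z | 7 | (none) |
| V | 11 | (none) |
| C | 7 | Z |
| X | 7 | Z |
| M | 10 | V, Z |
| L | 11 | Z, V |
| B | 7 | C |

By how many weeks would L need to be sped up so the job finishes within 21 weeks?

1

Current finish: 22 weeks; target: 21.
L is on every critical path, so each week cut from L cuts the finish by one (this holds down to a finish of 21).
Need 22 − 21 = 1 week off L → L becomes 10 weeks, finish becomes 21.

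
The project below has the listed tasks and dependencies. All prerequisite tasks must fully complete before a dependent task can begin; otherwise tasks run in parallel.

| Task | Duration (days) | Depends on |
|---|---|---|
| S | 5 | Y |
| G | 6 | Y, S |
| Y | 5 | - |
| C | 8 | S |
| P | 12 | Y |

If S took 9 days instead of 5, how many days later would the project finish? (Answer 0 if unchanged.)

Critical path before the change: Y→S→C = 5+5+8 = 18 giving 18 days.
S is on the critical path; changing it to 9 makes that path 22 days.
The critical path is still Y→S→C; finish is now 22 days.
Change in finish: 22 − 18 = +4 days.

4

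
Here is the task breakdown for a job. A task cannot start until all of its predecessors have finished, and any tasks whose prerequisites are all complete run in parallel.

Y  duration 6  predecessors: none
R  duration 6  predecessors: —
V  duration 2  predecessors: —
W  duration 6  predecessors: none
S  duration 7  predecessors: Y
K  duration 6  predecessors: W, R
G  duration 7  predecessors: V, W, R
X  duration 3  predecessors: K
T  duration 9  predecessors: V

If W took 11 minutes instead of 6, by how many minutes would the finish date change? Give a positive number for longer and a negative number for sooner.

Baseline: W→K→X = 6+6+3 = 15 → 15 minutes.
W is on the critical path; changing it to 11 makes that path 20 minutes.
No other chain overtakes it, so the finish is 20 minutes.
Change in finish: 20 − 15 = +5 minutes.

5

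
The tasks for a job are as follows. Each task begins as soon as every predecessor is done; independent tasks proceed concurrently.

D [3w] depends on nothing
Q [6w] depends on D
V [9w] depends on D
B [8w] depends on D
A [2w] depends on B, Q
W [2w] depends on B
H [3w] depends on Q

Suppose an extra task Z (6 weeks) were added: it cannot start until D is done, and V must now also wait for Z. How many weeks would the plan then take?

18

Originally the plan takes 13 weeks.
With Z inserted, V now waits for max(D, Z).
New critical path: D→Z→V = 3+6+9 = 18 ⇒ 18 weeks.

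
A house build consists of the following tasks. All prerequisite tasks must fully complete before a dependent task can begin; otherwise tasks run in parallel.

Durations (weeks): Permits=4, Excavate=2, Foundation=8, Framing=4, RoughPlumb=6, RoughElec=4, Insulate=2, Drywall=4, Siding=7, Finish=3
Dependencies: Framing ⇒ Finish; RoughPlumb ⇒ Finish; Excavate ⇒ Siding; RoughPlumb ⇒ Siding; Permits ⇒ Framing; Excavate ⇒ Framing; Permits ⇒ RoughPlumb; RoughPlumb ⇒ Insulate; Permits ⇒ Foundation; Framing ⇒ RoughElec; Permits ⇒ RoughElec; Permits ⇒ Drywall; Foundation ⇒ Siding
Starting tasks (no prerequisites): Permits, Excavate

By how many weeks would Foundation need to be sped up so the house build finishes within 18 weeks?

1

Current finish: 19 weeks; target: 18.
Foundation is on every critical path, so each week cut from Foundation cuts the finish by one (this holds down to a finish of 17).
Need 19 − 18 = 1 week off Foundation → Foundation becomes 7 weeks, finish becomes 18.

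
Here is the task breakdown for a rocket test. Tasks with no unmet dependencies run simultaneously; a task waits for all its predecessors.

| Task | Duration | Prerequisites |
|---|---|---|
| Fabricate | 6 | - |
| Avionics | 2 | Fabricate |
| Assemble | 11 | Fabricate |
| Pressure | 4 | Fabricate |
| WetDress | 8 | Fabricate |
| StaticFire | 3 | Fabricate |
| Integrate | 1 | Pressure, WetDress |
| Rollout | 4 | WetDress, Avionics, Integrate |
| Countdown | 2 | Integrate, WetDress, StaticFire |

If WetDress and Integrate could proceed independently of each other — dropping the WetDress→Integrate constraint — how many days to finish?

Before: longest chain Fabricate→WetDress→Integrate→Rollout = 6+8+1+4 = 19, finish 19.
Without WetDress→Integrate, Integrate's earliest start moves from 14 to 10.
New critical path: Fabricate→WetDress→Rollout = 6+8+4 = 18 ⇒ 18 days.

18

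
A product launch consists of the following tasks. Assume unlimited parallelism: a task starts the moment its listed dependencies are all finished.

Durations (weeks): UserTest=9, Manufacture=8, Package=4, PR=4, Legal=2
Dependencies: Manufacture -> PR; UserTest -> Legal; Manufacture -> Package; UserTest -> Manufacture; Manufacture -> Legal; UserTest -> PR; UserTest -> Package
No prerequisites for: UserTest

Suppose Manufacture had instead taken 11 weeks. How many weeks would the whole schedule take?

24

Baseline: UserTest→Manufacture→Package = 9+8+4 = 21 → 21 weeks.
Manufacture lies on that path, so at 11 weeks the path becomes 24 weeks.
No other chain overtakes it, so the finish is 24 weeks.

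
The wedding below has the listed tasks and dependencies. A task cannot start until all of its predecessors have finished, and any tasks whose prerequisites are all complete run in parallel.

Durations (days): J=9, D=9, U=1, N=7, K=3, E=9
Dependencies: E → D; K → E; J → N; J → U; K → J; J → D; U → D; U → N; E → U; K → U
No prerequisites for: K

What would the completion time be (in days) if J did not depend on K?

With the dependency in place, K→J→U→D = 3+9+1+9 = 22 sets the finish at 22 days.
Without K→J, J's earliest start moves from 3 to 0.
New critical path: K→E→U→D = 3+9+1+9 = 22 ⇒ 22 days.

22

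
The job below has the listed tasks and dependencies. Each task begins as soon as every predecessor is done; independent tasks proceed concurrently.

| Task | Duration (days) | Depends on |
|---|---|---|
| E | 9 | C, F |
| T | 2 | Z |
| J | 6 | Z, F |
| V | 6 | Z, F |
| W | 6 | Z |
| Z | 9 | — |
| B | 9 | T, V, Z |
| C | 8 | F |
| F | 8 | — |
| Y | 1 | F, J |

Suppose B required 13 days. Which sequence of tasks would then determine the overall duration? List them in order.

Critical path before the change: F→C→E = 8+8+9 = 25 giving 25 days.
B has 1 day of float (longest path through it is 24).
New critical path: Z→V→B = 9+6+13 = 28 ⇒ 28 days.

Z, V, B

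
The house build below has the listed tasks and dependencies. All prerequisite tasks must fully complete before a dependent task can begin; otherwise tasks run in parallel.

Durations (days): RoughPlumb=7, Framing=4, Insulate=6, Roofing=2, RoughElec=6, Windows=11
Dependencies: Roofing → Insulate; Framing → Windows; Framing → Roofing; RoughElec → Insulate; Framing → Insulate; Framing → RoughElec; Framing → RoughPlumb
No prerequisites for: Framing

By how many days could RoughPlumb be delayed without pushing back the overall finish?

5

Framing→RoughElec→Insulate = 4+6+6 = 16 sets the makespan at 16 days.
Longest path through RoughPlumb: 11 days (earliest finish 11, latest finish 16).
Float = 16 − 11 = 5.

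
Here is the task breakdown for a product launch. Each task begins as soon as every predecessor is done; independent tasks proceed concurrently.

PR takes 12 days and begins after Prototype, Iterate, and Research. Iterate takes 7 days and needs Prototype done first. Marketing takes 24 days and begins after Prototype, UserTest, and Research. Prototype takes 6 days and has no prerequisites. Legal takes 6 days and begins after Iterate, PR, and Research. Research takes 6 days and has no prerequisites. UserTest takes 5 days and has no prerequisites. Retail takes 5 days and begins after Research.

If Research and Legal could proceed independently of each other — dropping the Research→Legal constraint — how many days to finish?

31

Before: longest chain Prototype→Iterate→PR→Legal = 6+7+12+6 = 31, finish 31.
Dropping Research→Legal doesn't change Legal's earliest start (25); another predecessor still binds.
The longest chain is now Prototype→Iterate→PR→Legal = 6+7+12+6 = 31, so the schedule takes 31 days.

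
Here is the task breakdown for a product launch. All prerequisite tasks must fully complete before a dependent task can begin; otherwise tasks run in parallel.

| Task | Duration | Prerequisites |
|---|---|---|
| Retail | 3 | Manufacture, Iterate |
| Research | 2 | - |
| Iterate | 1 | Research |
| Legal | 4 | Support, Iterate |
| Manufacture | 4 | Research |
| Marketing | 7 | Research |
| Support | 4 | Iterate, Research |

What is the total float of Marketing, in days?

2

The longest chain is Research→Iterate→Support→Legal = 2+1+4+4 = 11; overall finish 11 days.
Longest path through Marketing: 9 days (earliest finish 9, latest finish 11).
So Marketing can slip 11 − 9 = 2 days.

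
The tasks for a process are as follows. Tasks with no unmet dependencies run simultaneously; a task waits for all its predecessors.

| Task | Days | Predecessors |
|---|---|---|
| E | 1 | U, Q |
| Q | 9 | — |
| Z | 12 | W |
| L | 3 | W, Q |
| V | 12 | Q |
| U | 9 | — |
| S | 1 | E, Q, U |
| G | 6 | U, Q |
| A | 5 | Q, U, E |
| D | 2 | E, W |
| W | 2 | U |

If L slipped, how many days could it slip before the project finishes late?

9

U→W→Z = 9+2+12 = 23 sets the makespan at 23 days.
L finishes as early as 14 and must finish by 23.
Float = 23 − 14 = 9.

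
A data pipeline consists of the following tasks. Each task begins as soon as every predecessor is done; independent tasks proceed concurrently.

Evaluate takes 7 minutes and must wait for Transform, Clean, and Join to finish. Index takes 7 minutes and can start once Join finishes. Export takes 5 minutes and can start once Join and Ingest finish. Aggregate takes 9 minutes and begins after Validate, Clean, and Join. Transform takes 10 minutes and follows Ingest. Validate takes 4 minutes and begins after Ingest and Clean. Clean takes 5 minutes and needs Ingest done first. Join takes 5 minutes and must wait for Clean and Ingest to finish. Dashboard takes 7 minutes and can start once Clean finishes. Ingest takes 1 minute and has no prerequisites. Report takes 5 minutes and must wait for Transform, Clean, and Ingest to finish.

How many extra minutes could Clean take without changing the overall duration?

Critical path: Ingest→Clean→Join→Aggregate = 1+5+5+9 = 20, so the finish is 20 minutes.
Clean finishes as early as 6 and must finish by 6.
So Clean can slip 6 − 6 = 0 minutes.

0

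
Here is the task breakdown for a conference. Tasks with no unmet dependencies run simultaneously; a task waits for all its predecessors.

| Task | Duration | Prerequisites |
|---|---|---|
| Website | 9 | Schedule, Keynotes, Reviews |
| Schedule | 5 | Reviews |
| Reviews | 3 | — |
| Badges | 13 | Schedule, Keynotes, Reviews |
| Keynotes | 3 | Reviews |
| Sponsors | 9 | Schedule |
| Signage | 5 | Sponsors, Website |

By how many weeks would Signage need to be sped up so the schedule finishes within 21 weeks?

Current finish: 22 weeks; target: 21.
Signage is on every critical path, so each week cut from Signage cuts the finish by one (this holds down to a finish of 21).
Need 22 − 21 = 1 week off Signage → Signage becomes 4 weeks, finish becomes 21.

1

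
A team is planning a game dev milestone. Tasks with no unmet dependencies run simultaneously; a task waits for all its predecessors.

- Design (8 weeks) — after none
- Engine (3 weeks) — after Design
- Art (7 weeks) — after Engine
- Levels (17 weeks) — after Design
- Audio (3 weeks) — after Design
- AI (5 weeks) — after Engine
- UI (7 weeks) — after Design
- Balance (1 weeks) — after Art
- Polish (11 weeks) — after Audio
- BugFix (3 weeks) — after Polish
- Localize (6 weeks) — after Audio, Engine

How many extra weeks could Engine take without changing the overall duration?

6

Critical path: Design→Levels = 8+17 = 25, so the finish is 25 weeks.
Longest path through Engine: 19 weeks (earliest finish 11, latest finish 17).
Slack of Engine = 14 − 8 = 6 weeks.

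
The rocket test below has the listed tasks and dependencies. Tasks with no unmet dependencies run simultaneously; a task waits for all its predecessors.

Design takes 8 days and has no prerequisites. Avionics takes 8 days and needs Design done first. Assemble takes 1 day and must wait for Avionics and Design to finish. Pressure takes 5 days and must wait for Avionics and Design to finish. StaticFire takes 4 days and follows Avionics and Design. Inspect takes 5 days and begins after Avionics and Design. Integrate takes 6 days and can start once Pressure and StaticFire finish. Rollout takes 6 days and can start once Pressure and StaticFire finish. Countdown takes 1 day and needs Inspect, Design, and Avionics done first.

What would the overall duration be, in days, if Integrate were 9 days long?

Actual critical path: Design→Avionics→Pressure→Integrate = 8+8+5+6 = 27 ⇒ 27 days.
Since Integrate is critical, the +3 change carries straight to that chain (now 30 days).
The critical path is still Design→Avionics→Pressure→Integrate; finish is now 30 days.

30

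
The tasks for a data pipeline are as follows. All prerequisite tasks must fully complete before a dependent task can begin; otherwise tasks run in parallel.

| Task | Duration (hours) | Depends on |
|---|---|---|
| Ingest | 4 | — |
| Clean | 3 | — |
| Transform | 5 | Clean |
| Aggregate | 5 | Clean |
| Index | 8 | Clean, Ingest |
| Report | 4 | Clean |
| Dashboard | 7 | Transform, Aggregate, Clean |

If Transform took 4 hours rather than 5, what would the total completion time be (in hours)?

Critical path before the change: Clean→Transform→Dashboard = 3+5+7 = 15 giving 15 hours.
Transform lies on that path, so at 4 hours the path becomes 14 hours.
Now Clean→Aggregate→Dashboard = 3+5+7 = 15 is longest, so the finish becomes 15 hours.

15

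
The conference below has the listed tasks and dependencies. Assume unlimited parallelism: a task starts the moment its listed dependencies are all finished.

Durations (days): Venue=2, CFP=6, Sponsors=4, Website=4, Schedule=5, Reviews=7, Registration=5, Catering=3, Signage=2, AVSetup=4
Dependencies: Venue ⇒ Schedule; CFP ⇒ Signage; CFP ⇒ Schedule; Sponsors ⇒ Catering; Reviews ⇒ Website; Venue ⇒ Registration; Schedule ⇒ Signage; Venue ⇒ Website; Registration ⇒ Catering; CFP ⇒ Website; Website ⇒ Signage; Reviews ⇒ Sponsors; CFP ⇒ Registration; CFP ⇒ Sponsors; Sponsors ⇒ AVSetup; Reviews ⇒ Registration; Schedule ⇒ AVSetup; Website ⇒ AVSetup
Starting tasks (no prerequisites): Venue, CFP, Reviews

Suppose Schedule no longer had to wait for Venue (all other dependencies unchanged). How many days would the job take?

15

With the dependency in place, CFP→Schedule→AVSetup = 6+5+4 = 15 sets the finish at 15 days.
Dropping Venue→Schedule doesn't change Schedule's earliest start (6); another predecessor still binds.
After: CFP→Schedule→AVSetup = 6+5+4 = 15 → 15 days.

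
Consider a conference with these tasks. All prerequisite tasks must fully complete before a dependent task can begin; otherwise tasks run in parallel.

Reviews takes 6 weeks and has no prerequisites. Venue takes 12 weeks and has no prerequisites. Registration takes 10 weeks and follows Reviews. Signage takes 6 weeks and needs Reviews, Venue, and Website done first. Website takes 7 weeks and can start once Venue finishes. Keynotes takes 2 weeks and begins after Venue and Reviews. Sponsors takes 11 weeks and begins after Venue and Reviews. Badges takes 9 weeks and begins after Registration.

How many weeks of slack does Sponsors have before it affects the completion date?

2

Venue→Website→Signage = 12+7+6 = 25 sets the makespan at 25 weeks.
Sponsors finishes as early as 23 and must finish by 25.
Float = 25 − 23 = 2.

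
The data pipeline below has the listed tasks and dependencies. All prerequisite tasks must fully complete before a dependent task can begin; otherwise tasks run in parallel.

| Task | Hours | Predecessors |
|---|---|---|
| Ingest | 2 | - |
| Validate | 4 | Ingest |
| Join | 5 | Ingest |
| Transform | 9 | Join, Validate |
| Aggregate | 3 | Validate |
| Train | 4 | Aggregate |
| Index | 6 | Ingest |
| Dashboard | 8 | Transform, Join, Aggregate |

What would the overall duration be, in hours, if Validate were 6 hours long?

25

The binding path is Ingest→Join→Transform→Dashboard = 2+5+9+8 = 24; finish at 24 hours.
The longest path through Validate is only 23 hours, so Validate has float 1.
New critical path: Ingest→Validate→Transform→Dashboard = 2+6+9+8 = 25 ⇒ 25 hours.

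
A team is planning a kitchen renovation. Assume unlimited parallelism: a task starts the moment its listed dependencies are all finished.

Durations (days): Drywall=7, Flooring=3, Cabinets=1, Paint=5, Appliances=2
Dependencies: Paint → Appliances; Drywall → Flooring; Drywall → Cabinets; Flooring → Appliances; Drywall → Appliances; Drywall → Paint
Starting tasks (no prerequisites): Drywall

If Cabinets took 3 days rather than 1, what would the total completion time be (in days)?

Baseline: Drywall→Paint→Appliances = 7+5+2 = 14 → 14 days.
The longest path through Cabinets is only 8 days, so Cabinets has float 6.
No other chain overtakes it, so the finish is 14 days.

14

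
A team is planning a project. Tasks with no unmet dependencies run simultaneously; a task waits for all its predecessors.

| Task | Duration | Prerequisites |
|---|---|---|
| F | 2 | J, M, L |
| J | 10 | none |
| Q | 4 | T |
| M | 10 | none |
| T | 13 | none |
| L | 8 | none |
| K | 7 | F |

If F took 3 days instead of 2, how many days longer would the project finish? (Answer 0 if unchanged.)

Critical path before the change: M→F→K = 10+2+7 = 19 giving 19 days.
F lies on that path, so at 3 days the path becomes 20 days.
The critical path is still M→F→K; finish is now 20 days.
Change in finish: 20 − 19 = +1 days.

1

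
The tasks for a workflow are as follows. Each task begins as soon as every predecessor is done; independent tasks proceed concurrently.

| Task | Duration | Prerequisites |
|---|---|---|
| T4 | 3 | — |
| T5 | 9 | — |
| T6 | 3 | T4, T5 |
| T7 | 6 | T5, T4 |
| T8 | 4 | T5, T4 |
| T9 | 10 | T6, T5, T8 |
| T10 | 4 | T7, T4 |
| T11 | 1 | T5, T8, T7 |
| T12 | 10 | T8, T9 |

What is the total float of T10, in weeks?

T5→T8→T9→T12 = 9+4+10+10 = 33 sets the makespan at 33 weeks.
The longest chain containing T10 totals 19 weeks.
Float = 33 − 19 = 14.

14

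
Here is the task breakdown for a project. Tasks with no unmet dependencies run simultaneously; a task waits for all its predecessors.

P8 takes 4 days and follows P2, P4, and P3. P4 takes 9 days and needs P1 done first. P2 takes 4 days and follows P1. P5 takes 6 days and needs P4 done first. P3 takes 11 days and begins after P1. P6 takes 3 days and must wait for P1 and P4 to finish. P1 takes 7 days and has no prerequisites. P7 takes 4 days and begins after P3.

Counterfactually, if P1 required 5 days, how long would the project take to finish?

Critical path before the change: P1→P3→P7 = 7+11+4 = 22 giving 22 days.
Since P1 is critical, the -2 change carries straight to that chain (now 20 days).
That remains the longest chain; total 20 days.

20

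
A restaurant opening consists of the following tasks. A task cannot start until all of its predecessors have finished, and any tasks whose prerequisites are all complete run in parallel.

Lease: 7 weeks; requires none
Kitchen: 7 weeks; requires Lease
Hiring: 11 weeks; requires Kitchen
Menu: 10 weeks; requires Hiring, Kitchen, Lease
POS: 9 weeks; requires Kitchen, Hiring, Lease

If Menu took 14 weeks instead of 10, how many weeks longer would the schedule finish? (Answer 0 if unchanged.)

Actual critical path: Lease→Kitchen→Hiring→Menu = 7+7+11+10 = 35 ⇒ 35 weeks.
Since Menu is critical, the +4 change carries straight to that chain (now 39 weeks).
The critical path is still Lease→Kitchen→Hiring→Menu; finish is now 39 weeks.
Change in finish: 39 − 35 = +4 weeks.

4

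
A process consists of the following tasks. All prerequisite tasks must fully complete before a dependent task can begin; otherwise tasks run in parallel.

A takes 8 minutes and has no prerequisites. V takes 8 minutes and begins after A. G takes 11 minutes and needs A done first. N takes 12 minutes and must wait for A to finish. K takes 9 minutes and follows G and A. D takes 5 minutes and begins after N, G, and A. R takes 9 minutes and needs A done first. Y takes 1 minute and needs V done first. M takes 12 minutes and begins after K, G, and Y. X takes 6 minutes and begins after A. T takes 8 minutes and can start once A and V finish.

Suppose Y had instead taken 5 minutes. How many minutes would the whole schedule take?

As given, the longest chain is A→G→K→M = 8+11+9+12 = 40, so the finish is 40 minutes.
Y is off the critical path — its longest chain is 29 minutes, giving 11 of slack.
The critical path is still A→G→K→M; finish is now 40 minutes.

40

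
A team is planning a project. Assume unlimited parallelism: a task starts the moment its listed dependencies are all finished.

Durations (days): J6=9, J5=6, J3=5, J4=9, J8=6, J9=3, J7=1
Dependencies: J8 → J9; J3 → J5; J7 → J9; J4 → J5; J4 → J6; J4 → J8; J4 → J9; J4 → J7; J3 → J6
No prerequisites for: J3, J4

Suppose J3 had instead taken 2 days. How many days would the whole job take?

Baseline: J4→J6 = 9+9 = 18 → 18 days.
J3 has 4 days of float (longest path through it is 14).
That remains the longest chain; total 18 days.

18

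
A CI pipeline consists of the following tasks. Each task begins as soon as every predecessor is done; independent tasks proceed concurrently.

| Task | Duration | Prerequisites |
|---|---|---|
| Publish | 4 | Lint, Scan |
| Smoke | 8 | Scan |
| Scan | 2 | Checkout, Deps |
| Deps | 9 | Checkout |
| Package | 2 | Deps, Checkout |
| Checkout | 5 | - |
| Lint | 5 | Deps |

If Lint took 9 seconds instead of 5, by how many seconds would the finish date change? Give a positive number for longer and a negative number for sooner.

Critical path before the change: Checkout→Deps→Scan→Smoke = 5+9+2+8 = 24 giving 24 seconds.
Lint has 1 second of float (longest path through it is 23).
Now Checkout→Deps→Lint→Publish = 5+9+9+4 = 27 is longest, so the finish becomes 27 seconds.
Change in finish: 27 − 24 = +3 seconds.

3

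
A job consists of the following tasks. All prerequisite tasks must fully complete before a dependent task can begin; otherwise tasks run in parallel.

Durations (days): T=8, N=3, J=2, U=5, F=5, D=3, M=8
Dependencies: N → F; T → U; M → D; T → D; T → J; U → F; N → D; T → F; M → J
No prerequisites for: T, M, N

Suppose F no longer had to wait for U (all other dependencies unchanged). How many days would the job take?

Before: longest chain T→U→F = 8+5+5 = 18, finish 18.
Without U→F, F's earliest start moves from 13 to 8.
The longest chain is now T→U = 8+5 = 13, so the job takes 13 days.

13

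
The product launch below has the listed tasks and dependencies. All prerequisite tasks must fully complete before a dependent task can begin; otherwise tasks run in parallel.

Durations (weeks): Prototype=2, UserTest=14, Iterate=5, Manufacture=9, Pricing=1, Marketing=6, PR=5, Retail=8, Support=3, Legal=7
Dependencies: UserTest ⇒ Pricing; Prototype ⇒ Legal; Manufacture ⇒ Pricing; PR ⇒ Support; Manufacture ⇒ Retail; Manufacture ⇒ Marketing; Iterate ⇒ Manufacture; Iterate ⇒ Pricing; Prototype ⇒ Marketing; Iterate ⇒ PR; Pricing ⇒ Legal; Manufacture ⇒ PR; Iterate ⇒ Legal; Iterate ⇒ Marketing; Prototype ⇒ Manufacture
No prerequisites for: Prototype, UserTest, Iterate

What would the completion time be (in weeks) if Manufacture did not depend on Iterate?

Before: longest chain UserTest→Pricing→Legal = 14+1+7 = 22, finish 22.
Without Iterate→Manufacture, Manufacture's earliest start moves from 5 to 2.
New critical path: UserTest→Pricing→Legal = 14+1+7 = 22 ⇒ 22 weeks.

22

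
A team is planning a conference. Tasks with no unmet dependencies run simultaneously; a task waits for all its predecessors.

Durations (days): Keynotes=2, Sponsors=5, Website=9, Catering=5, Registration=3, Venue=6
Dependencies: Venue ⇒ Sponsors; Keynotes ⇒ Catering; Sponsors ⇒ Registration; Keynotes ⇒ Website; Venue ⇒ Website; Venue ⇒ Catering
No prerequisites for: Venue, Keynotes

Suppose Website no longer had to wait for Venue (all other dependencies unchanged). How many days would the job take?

14

Before: longest chain Venue→Website = 6+9 = 15, finish 15.
Without Venue→Website, Website's earliest start moves from 6 to 2.
After: Venue→Sponsors→Registration = 6+5+3 = 14 → 14 days.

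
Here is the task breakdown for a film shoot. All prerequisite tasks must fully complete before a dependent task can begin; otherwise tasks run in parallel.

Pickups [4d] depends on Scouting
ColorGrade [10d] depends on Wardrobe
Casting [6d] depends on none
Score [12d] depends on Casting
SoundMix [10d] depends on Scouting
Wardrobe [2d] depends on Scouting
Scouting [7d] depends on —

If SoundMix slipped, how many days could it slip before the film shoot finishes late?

2

Scouting→Wardrobe→ColorGrade = 7+2+10 = 19 sets the makespan at 19 days.
Longest path through SoundMix: 17 days (earliest finish 17, latest finish 19).
So SoundMix can slip 19 − 17 = 2 days.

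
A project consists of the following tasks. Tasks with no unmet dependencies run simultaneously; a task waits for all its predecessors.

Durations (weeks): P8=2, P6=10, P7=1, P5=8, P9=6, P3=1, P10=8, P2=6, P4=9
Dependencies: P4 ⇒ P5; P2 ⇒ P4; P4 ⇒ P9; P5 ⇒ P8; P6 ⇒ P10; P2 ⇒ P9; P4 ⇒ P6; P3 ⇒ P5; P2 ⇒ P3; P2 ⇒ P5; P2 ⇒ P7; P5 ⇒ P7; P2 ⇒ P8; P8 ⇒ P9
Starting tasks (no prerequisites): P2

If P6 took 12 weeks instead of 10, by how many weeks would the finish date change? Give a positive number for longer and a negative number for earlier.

2

Critical path before the change: P2→P4→P6→P10 = 6+9+10+8 = 33 giving 33 weeks.
P6 lies on that path, so at 12 weeks the path becomes 35 weeks.
No other chain overtakes it, so the finish is 35 weeks.
Change in finish: 35 − 33 = +2 weeks.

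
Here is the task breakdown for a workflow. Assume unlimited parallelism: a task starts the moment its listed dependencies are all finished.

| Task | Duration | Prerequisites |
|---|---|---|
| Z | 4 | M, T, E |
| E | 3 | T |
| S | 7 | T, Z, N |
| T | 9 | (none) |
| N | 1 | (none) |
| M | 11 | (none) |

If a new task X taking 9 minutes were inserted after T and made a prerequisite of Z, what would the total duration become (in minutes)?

29

Originally the plan takes 23 minutes.
With X inserted, Z now waits for max(M, T, E, X).
New critical path: T→X→Z→S = 9+9+4+7 = 29 ⇒ 29 minutes.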